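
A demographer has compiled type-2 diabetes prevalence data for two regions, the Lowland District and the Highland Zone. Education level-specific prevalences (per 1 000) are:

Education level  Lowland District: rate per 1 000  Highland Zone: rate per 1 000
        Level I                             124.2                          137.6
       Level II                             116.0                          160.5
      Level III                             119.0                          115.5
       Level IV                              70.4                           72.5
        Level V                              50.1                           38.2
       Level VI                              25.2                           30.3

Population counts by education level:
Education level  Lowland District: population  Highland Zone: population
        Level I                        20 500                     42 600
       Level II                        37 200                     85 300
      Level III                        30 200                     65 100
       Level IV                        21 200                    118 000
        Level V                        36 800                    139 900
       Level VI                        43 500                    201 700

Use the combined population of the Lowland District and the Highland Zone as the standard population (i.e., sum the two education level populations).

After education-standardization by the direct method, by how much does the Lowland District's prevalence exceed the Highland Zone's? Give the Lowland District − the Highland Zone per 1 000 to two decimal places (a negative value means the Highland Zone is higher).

Combined standard total = 842 000; weights = 0.0749, 0.1455, 0.1132, 0.1653, 0.2099, 0.2912.
The Lowland District: 0.0749×124.2 + 0.1455×116.0 + 0.1132×119.0 + 0.1653×70.4 + 0.2099×50.1 + 0.2912×25.2 = 69.1438 per 1 000.
The Highland Zone: 0.0749×137.6 + 0.1455×160.5 + 0.1132×115.5 + 0.1653×72.5 + 0.2099×38.2 + 0.2912×30.3 = 75.5611 per 1 000.
Difference = 69.1438 − 75.5611 = -6.4173.

-6.42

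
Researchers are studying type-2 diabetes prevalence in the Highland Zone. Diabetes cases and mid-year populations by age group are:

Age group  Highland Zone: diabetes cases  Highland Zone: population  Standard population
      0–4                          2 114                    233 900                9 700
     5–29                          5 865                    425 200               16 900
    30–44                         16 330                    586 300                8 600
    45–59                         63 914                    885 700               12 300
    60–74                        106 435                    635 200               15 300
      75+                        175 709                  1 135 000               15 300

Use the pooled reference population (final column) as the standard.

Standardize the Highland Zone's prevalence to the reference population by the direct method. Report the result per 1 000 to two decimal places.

Age-specific rates per 1 000 for the Highland Zone: 9.038, 13.794, 27.853, 72.162, 167.561, 154.810.
Standard total = 78 100; weights = 0.1242, 0.2164, 0.1101, 0.1575, 0.1959, 0.1959.
Standardized rate: 0.1242×9.038 + 0.2164×13.794 + 0.1101×27.853 + 0.1575×72.162 + 0.1959×167.561 + 0.1959×154.810 = 81.6925 per 1 000.

81.69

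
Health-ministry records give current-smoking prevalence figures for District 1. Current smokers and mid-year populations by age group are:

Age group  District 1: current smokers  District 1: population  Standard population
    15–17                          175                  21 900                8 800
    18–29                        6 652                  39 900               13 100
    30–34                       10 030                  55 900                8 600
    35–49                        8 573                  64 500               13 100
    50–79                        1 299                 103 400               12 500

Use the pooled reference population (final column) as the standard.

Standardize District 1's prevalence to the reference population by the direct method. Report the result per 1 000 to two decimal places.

Age-specific rates per 1 000 for District 1: 7.991, 166.717, 179.428, 132.915, 12.563.
Standard total = 56 100; weights = 0.1569, 0.2335, 0.1533, 0.2335, 0.2228.
Standardized rate: 0.1569×7.991 + 0.2335×166.717 + 0.1533×179.428 + 0.2335×132.915 + 0.2228×12.563 = 101.5259 per 1 000.

101.53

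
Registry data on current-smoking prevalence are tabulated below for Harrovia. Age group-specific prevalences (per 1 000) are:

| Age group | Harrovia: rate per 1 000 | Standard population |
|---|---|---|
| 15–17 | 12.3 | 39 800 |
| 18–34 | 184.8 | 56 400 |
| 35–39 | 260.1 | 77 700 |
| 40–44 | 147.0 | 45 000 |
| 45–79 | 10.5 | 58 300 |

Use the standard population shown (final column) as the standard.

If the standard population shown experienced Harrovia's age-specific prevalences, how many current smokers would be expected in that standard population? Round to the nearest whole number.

38349

Expected current smokers = Σ (standard pop × age-specific rate ÷ 1 000)
= 39 800×12.3/1 000 + 56 400×184.8/1 000 + 77 700×260.1/1 000 + 45 000×147.0/1 000 + 58 300×10.5/1 000
= 489.54 + 10422.72 + 20209.77 + 6615.00 + 612.15 = 38349.18.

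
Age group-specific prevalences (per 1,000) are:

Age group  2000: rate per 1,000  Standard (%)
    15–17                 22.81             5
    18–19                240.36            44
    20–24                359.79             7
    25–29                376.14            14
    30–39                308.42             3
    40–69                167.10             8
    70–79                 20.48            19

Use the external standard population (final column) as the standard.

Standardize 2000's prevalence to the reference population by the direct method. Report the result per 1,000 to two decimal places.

Standard weights: 0.05, 0.44, 0.07, 0.14, 0.03, 0.08, 0.19.
Standardized rate: 0.0500×22.81 + 0.4400×240.36 + 0.0700×359.79 + 0.1400×376.14 + 0.0300×308.42 + 0.0800×167.10 + 0.1900×20.48 = 211.2556 per 1,000.

211.26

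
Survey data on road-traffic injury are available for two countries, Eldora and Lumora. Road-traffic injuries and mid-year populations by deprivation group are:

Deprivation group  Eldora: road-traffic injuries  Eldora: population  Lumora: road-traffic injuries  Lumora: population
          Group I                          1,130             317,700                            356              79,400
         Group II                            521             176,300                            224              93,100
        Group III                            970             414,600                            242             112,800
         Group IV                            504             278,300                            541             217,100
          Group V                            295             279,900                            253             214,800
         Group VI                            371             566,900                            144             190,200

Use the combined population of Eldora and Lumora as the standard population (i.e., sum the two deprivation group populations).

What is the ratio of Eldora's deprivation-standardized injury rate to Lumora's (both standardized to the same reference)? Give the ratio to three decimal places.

Deprivation-specific rates per 100,000 for Eldora: 355.68, 295.52, 233.96, 181.10, 105.39, 65.44.
For Lumora: 448.36, 240.60, 214.54, 249.19, 117.78, 75.71.
Combined standard total = 2,941,100; weights = 0.1350, 0.0916, 0.1793, 0.1684, 0.1682, 0.2574.
Eldora: 0.1350×355.68 + 0.0916×295.52 + 0.1793×233.96 + 0.1684×181.10 + 0.1682×105.39 + 0.2574×65.44 = 182.1249 per 100,000.
Lumora: 0.1350×448.36 + 0.0916×240.60 + 0.1793×214.54 + 0.1684×249.19 + 0.1682×117.78 + 0.2574×75.71 = 202.3219 per 100,000.
Ratio = 182.1249 ÷ 202.3219 = 0.90017.

0.900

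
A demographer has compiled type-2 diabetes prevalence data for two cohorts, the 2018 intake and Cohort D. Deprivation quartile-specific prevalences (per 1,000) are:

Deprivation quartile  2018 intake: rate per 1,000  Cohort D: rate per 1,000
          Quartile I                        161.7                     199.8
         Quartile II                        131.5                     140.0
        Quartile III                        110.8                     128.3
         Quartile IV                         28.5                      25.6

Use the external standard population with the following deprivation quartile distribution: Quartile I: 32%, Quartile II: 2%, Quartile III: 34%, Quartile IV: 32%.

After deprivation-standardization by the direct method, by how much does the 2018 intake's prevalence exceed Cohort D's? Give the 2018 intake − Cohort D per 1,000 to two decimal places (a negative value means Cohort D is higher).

-17.38

Standard weights: 0.32, 0.02, 0.34, 0.32.
The 2018 intake: 0.3200×161.7 + 0.0200×131.5 + 0.3400×110.8 + 0.3200×28.5 = 101.1660 per 1,000.
Cohort D: 0.3200×199.8 + 0.0200×140.0 + 0.3400×128.3 + 0.3200×25.6 = 118.5500 per 1,000.
Difference = 101.1660 − 118.5500 = -17.3840.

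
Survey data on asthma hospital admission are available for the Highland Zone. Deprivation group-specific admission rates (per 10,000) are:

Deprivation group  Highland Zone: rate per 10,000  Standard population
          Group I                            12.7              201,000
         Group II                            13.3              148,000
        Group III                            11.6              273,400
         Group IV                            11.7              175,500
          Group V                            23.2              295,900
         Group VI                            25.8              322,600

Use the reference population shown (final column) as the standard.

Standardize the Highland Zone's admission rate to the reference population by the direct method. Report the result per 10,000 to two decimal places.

17.60

Standard total = 1,416,400; weights = 0.1419, 0.1045, 0.1930, 0.1239, 0.2089, 0.2278.
Standardized rate: 0.1419×12.7 + 0.1045×13.3 + 0.1930×11.6 + 0.1239×11.7 + 0.2089×23.2 + 0.2278×25.8 = 17.6037 per 10,000.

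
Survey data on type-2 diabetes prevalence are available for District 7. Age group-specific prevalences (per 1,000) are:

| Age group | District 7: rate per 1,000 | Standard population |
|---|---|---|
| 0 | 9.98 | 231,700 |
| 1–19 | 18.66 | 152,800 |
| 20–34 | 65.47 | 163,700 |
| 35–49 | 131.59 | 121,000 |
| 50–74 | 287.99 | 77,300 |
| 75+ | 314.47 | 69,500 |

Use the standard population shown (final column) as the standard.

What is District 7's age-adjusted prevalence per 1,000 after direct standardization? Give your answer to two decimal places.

Standard total = 816,000; weights = 0.2839, 0.1873, 0.2006, 0.1483, 0.0947, 0.0852.
Standardized rate: 0.2839×9.98 + 0.1873×18.66 + 0.2006×65.47 + 0.1483×131.59 + 0.0947×287.99 + 0.0852×314.47 = 93.0401 per 1,000.

93.04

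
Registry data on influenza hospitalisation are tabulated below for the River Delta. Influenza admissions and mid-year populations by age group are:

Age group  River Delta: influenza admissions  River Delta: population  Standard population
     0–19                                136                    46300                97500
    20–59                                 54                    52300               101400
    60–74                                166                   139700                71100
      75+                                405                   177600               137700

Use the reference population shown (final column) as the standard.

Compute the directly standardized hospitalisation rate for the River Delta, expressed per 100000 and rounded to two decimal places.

193.67

Age-specific rates per 100000 for the River Delta: 293.74, 103.25, 118.83, 228.04.
Standard total = 407700; weights = 0.2391, 0.2487, 0.1744, 0.3377.
Standardized rate: 0.2391×293.74 + 0.2487×103.25 + 0.1744×118.83 + 0.3377×228.04 = 193.6684 per 100000.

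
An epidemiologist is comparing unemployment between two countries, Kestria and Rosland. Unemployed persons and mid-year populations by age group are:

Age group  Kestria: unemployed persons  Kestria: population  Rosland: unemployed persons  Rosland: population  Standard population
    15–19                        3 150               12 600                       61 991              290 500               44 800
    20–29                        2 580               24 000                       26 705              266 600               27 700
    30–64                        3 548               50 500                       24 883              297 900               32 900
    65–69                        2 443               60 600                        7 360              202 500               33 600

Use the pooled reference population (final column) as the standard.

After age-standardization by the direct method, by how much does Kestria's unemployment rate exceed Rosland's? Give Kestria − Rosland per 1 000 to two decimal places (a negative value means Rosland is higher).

11.08

Age-specific rates per 1 000 for Kestria: 250.000, 107.500, 70.257, 40.314.
For Rosland: 213.394, 100.169, 83.528, 36.346.
Standard total = 139 000; weights = 0.3223, 0.1993, 0.2367, 0.2417.
Kestria: 0.3223×250.000 + 0.1993×107.500 + 0.2367×70.257 + 0.2417×40.314 = 128.3723 per 1 000.
Rosland: 0.3223×213.394 + 0.1993×100.169 + 0.2367×83.528 + 0.2417×36.346 = 117.2951 per 1 000.
Difference = 128.3723 − 117.2951 = 11.0772.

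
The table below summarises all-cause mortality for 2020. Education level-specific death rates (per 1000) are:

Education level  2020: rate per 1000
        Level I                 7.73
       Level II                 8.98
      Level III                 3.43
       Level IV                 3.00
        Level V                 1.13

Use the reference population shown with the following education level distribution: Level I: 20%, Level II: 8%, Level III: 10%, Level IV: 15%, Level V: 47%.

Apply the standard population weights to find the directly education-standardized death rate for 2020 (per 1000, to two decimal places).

Standard weights: 0.20, 0.08, 0.10, 0.15, 0.47.
Standardized rate: 0.2000×7.73 + 0.0800×8.98 + 0.1000×3.43 + 0.1500×3.00 + 0.4700×1.13 = 3.5885 per 1000.

3.59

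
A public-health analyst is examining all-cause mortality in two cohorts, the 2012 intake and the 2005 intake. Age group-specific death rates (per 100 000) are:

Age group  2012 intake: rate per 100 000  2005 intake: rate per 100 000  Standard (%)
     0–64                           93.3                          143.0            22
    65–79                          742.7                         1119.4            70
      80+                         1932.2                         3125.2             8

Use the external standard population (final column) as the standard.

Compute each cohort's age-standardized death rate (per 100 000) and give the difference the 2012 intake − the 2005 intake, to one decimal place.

Standard weights: 0.22, 0.70, 0.08.
The 2012 intake: 0.2200×93.3 + 0.7000×742.7 + 0.0800×1932.2 = 694.9920 per 100 000.
The 2005 intake: 0.2200×143.0 + 0.7000×1119.4 + 0.0800×3125.2 = 1065.0560 per 100 000.
Difference = 694.9920 − 1065.0560 = -370.0640.

-370.1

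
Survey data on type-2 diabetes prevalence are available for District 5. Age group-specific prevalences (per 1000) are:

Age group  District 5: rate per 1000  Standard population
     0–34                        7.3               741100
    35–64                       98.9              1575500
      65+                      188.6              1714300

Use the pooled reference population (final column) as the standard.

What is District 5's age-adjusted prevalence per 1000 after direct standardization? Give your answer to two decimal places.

Standard total = 4030900; weights = 0.1839, 0.3909, 0.4253.
Standardized rate: 0.1839×7.3 + 0.3909×98.9 + 0.4253×188.6 = 120.2074 per 1000.

120.21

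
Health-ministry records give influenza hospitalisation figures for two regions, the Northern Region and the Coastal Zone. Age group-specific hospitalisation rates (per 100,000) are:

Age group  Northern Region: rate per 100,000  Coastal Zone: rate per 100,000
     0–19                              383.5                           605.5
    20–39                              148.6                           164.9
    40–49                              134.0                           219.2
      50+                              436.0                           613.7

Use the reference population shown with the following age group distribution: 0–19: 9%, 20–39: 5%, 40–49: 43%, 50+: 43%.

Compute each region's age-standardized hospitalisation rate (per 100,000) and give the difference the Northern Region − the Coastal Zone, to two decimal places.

-133.84

Standard weights: 0.09, 0.05, 0.43, 0.43.
The Northern Region: 0.0900×383.5 + 0.0500×148.6 + 0.4300×134.0 + 0.4300×436.0 = 287.0450 per 100,000.
The Coastal Zone: 0.0900×605.5 + 0.0500×164.9 + 0.4300×219.2 + 0.4300×613.7 = 420.8870 per 100,000.
Difference = 287.0450 − 420.8870 = -133.8420.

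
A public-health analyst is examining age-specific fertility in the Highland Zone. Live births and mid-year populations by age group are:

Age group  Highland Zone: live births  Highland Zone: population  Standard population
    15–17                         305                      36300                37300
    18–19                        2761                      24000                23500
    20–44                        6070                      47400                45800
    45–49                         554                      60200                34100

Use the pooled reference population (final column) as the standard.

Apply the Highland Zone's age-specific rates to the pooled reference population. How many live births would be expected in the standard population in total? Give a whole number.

Age-specific rates per 1000 for the Highland Zone: 8.402, 115.042, 128.059, 9.203.
Expected live births = Σ (standard pop × age-specific rate ÷ 1000)
= 37300×8.402/1000 + 23500×115.042/1000 + 45800×128.059/1000 + 34100×9.203/1000
= 313.40 + 2703.48 + 5865.11 + 313.81 = 9195.80.

9196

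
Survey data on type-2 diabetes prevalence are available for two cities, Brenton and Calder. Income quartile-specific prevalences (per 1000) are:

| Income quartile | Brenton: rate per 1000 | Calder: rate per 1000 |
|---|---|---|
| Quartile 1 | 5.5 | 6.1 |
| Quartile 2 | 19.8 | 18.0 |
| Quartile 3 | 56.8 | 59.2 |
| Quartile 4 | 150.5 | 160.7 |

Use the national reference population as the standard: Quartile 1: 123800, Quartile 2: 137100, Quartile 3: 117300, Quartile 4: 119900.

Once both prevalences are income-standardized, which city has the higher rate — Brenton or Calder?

Calder

Standard total = 498100; weights = 0.2485, 0.2752, 0.2355, 0.2407.
Brenton: 0.2485×5.5 + 0.2752×19.8 + 0.2355×56.8 + 0.2407×150.5 = 56.4205 per 1000.
Calder: 0.2485×6.1 + 0.2752×18.0 + 0.2355×59.2 + 0.2407×160.7 = 59.0947 per 1000.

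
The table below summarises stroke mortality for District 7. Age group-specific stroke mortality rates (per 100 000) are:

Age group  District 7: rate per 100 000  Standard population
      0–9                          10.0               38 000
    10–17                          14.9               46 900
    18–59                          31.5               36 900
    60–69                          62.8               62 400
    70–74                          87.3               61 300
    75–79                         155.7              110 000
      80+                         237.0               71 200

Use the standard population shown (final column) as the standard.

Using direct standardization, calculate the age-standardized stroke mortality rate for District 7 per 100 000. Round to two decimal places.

Standard total = 426 700; weights = 0.0891, 0.1099, 0.0865, 0.1462, 0.1437, 0.2578, 0.1669.
Standardized rate: 0.0891×10.0 + 0.1099×14.9 + 0.0865×31.5 + 0.1462×62.8 + 0.1437×87.3 + 0.2578×155.7 + 0.1669×237.0 = 106.6622 per 100 000.

106.66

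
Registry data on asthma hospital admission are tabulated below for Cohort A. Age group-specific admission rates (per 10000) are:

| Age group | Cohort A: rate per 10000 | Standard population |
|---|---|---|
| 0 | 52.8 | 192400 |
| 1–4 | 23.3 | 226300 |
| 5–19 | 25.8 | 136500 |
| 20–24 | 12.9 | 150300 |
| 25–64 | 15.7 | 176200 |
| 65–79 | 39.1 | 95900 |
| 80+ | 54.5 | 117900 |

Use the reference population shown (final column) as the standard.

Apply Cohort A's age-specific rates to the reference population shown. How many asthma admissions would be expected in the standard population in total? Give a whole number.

3383

Expected asthma admissions = Σ (standard pop × age-specific rate ÷ 10000)
= 192400×52.8/10000 + 226300×23.3/10000 + 136500×25.8/10000 + 150300×12.9/10000 + 176200×15.7/10000 + 95900×39.1/10000 + 117900×54.5/10000
= 1015.87 + 527.28 + 352.17 + 193.89 + 276.63 + 374.97 + 642.55 = 3383.37.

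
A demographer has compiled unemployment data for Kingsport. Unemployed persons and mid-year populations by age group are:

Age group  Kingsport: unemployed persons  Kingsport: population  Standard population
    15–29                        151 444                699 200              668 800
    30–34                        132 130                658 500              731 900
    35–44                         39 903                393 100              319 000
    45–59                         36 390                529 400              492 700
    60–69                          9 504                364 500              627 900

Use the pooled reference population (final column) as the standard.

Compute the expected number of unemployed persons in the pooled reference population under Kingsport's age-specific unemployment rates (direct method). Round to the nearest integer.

374338

Age-specific rates per 1 000 for Kingsport: 216.596, 200.653, 101.509, 68.738, 26.074.
Expected unemployed persons = Σ (standard pop × age-specific rate ÷ 1 000)
= 668 800×216.596/1 000 + 731 900×200.653/1 000 + 319 000×101.509/1 000 + 492 700×68.738/1 000 + 627 900×26.074/1 000
= 144859.48 + 146857.93 + 32381.22 + 33867.31 + 16371.91 = 374337.85.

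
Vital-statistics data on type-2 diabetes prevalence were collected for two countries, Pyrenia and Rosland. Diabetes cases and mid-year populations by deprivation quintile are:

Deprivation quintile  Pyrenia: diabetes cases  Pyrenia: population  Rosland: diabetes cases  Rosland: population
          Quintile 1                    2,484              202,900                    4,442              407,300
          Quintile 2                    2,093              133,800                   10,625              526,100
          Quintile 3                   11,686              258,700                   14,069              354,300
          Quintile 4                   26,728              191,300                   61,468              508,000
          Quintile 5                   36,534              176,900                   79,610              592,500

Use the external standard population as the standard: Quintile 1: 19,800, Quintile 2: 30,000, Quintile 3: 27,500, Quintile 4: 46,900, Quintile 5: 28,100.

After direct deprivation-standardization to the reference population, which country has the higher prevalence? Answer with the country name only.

Deprivation-specific rates per 1,000 for Pyrenia: 12.242, 15.643, 45.172, 139.718, 206.523.
For Rosland: 10.906, 20.196, 39.709, 121.000, 134.363.
Standard total = 152,300; weights = 0.1300, 0.1970, 0.1806, 0.3079, 0.1845.
Pyrenia: 0.1300×12.242 + 0.1970×15.643 + 0.1806×45.172 + 0.3079×139.718 + 0.1845×206.523 = 93.9592 per 1,000.
Rosland: 0.1300×10.906 + 0.1970×20.196 + 0.1806×39.709 + 0.3079×121.000 + 0.1845×134.363 = 74.6179 per 1,000.

Pyrenia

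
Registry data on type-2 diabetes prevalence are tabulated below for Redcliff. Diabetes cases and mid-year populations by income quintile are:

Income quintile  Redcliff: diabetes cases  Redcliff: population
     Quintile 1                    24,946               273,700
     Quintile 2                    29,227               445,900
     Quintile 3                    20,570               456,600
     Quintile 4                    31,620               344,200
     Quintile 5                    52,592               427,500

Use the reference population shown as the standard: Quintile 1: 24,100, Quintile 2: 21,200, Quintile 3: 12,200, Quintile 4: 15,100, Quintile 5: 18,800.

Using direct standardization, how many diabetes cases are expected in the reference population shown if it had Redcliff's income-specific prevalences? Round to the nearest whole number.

Income-specific rates per 1,000 for Redcliff: 91.144, 65.546, 45.050, 91.865, 123.022.
Expected diabetes cases = Σ (standard pop × income-specific rate ÷ 1,000)
= 24,100×91.144/1,000 + 21,200×65.546/1,000 + 12,200×45.050/1,000 + 15,100×91.865/1,000 + 18,800×123.022/1,000
= 2196.56 + 1389.58 + 549.61 + 1387.16 + 2312.82 = 7835.73.

7836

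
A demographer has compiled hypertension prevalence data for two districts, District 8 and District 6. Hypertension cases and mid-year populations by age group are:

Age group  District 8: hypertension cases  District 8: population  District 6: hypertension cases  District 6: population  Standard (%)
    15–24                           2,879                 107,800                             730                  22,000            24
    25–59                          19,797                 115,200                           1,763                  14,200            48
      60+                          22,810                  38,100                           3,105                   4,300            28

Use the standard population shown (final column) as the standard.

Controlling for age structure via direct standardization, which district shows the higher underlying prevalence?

Age-specific rates per 1,000 for District 8: 26.707, 171.849, 598.688.
For District 6: 33.182, 124.155, 722.093.
Standard weights: 0.24, 0.48, 0.28.
District 8: 0.2400×26.707 + 0.4800×171.849 + 0.2800×598.688 = 256.5297 per 1,000.
District 6: 0.2400×33.182 + 0.4800×124.155 + 0.2800×722.093 = 269.7440 per 1,000.
The crude rates (174.21 vs 138.22) would put District 8 higher, but that reflects its age composition; once standardized to a common age structure, District 6 has the higher underlying rate.

District 6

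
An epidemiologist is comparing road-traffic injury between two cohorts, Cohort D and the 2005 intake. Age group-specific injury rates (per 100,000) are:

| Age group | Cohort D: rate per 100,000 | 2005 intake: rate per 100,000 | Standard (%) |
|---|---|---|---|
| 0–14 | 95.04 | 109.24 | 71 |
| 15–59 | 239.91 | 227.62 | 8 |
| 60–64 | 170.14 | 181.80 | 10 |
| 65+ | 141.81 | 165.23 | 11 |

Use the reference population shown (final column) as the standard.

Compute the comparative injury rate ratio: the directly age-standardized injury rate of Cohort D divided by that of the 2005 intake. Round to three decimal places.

0.903

Standard weights: 0.71, 0.08, 0.10, 0.11.
Cohort D: 0.7100×95.04 + 0.0800×239.91 + 0.1000×170.14 + 0.1100×141.81 = 119.2843 per 100,000.
The 2005 intake: 0.7100×109.24 + 0.0800×227.62 + 0.1000×181.80 + 0.1100×165.23 = 132.1253 per 100,000.
Ratio = 119.2843 ÷ 132.1253 = 0.90281.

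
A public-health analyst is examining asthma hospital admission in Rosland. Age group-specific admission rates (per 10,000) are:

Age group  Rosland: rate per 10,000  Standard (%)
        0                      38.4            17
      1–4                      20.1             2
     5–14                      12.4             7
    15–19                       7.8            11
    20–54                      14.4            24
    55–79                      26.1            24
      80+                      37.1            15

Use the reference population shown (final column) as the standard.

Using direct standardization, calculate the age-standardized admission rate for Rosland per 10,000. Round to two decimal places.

23.94

Standard weights: 0.17, 0.02, 0.07, 0.11, 0.24, 0.24, 0.15.
Standardized rate: 0.1700×38.4 + 0.0200×20.1 + 0.0700×12.4 + 0.1100×7.8 + 0.2400×14.4 + 0.2400×26.1 + 0.1500×37.1 = 23.9410 per 10,000.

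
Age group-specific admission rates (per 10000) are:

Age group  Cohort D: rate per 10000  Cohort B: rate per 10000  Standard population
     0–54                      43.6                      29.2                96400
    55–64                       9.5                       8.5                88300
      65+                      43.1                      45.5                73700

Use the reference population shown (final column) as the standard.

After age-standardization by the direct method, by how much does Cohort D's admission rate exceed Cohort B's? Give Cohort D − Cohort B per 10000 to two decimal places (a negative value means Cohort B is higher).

Standard total = 258400; weights = 0.3731, 0.3417, 0.2852.
Cohort D: 0.3731×43.6 + 0.3417×9.5 + 0.2852×43.1 = 31.8048 per 10000.
Cohort B: 0.3731×29.2 + 0.3417×8.5 + 0.2852×45.5 = 26.7755 per 10000.
Difference = 31.8048 − 26.7755 = 5.0293.

5.03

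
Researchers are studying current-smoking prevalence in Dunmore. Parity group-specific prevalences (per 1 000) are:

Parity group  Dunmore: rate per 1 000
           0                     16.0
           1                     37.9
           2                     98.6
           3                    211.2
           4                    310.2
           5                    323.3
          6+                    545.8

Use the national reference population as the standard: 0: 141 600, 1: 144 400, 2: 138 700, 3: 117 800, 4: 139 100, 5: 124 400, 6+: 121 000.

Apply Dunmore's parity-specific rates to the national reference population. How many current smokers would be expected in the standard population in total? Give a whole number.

Expected current smokers = Σ (standard pop × parity-specific rate ÷ 1 000)
= 141 600×16.0/1 000 + 144 400×37.9/1 000 + 138 700×98.6/1 000 + 117 800×211.2/1 000 + 139 100×310.2/1 000 + 124 400×323.3/1 000 + 121 000×545.8/1 000
= 2265.60 + 5472.76 + 13675.82 + 24879.36 + 43148.82 + 40218.52 + 66041.80 = 195702.68.

195703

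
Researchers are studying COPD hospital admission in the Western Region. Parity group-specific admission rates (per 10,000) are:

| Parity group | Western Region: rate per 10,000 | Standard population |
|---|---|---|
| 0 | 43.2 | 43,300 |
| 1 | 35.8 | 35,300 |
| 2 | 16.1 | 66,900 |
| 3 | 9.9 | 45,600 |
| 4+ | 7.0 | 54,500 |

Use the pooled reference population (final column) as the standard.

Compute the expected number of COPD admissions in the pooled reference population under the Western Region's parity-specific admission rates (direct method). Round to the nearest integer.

504

Expected COPD admissions = Σ (standard pop × parity-specific rate ÷ 10,000)
= 43,300×43.2/10,000 + 35,300×35.8/10,000 + 66,900×16.1/10,000 + 45,600×9.9/10,000 + 54,500×7.0/10,000
= 187.06 + 126.37 + 107.71 + 45.14 + 38.15 = 504.43.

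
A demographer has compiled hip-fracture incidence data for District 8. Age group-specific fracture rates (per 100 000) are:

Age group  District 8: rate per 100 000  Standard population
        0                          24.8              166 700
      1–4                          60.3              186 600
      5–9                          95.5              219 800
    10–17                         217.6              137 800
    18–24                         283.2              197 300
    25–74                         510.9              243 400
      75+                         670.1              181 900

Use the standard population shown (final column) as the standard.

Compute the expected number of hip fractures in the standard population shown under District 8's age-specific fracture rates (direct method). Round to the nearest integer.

Expected hip fractures = Σ (standard pop × age-specific rate ÷ 100 000)
= 166 700×24.8/100 000 + 186 600×60.3/100 000 + 219 800×95.5/100 000 + 137 800×217.6/100 000 + 197 300×283.2/100 000 + 243 400×510.9/100 000 + 181 900×670.1/100 000
= 41.34 + 112.52 + 209.91 + 299.85 + 558.75 + 1243.53 + 1218.91 = 3684.82.

3685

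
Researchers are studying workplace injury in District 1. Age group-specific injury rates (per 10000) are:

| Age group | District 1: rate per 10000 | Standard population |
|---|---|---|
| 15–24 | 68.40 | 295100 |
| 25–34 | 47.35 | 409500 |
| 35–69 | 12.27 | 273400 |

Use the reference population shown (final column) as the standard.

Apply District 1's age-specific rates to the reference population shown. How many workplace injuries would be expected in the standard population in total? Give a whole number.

4293

Expected workplace injuries = Σ (standard pop × age-specific rate ÷ 10000)
= 295100×68.40/10000 + 409500×47.35/10000 + 273400×12.27/10000
= 2018.48 + 1938.98 + 335.46 = 4292.93.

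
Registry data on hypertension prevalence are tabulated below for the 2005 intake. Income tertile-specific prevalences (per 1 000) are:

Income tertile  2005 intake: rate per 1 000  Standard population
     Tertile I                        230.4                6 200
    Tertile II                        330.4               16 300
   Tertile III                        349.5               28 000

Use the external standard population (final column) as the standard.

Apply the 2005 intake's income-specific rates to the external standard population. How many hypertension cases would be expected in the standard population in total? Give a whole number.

Expected hypertension cases = Σ (standard pop × income-specific rate ÷ 1 000)
= 6 200×230.4/1 000 + 16 300×330.4/1 000 + 28 000×349.5/1 000
= 1428.48 + 5385.52 + 9786.00 = 16600.00.

16600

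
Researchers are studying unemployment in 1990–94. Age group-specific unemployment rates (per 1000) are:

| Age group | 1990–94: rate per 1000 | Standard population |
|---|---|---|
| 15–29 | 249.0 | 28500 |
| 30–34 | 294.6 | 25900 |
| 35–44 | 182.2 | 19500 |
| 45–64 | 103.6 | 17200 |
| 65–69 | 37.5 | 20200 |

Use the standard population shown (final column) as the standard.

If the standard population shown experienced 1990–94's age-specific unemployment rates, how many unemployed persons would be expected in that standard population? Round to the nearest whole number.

20819

Expected unemployed persons = Σ (standard pop × age-specific rate ÷ 1000)
= 28500×249.0/1000 + 25900×294.6/1000 + 19500×182.2/1000 + 17200×103.6/1000 + 20200×37.5/1000
= 7096.50 + 7630.14 + 3552.90 + 1781.92 + 757.50 = 20818.96.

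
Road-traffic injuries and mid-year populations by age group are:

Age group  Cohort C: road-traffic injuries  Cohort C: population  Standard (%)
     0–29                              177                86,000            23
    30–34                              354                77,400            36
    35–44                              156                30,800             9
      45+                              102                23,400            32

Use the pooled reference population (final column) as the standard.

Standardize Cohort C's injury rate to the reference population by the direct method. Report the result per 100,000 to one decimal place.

397.1

Age-specific rates per 100,000 for Cohort C: 205.81, 457.36, 506.49, 435.90.
Standard weights: 0.23, 0.36, 0.09, 0.32.
Standardized rate: 0.2300×205.81 + 0.3600×457.36 + 0.0900×506.49 + 0.3200×435.90 = 397.0600 per 100,000.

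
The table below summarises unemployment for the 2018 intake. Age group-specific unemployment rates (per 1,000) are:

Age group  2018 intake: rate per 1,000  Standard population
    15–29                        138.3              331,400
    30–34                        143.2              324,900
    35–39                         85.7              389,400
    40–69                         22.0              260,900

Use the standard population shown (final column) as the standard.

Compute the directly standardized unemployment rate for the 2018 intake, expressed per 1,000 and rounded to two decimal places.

Standard total = 1,306,600; weights = 0.2536, 0.2487, 0.2980, 0.1997.
Standardized rate: 0.2536×138.3 + 0.2487×143.2 + 0.2980×85.7 + 0.1997×22.0 = 100.6197 per 1,000.

100.62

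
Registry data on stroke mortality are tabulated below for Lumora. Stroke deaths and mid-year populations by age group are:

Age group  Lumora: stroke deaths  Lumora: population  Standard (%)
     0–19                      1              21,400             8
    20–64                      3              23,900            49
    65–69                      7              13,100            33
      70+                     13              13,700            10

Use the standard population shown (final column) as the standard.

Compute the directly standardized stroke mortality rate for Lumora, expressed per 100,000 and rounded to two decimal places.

33.65

Age-specific rates per 100,000 for Lumora: 4.67, 12.55, 53.44, 94.89.
Standard weights: 0.08, 0.49, 0.33, 0.10.
Standardized rate: 0.0800×4.67 + 0.4900×12.55 + 0.3300×53.44 + 0.1000×94.89 = 33.6471 per 100,000.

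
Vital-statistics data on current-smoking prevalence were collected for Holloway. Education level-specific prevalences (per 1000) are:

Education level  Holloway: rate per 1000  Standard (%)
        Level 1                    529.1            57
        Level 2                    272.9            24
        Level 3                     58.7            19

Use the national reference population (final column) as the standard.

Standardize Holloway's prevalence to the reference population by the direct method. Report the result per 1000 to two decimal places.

378.24

Standard weights: 0.57, 0.24, 0.19.
Standardized rate: 0.5700×529.1 + 0.2400×272.9 + 0.1900×58.7 = 378.2360 per 1000.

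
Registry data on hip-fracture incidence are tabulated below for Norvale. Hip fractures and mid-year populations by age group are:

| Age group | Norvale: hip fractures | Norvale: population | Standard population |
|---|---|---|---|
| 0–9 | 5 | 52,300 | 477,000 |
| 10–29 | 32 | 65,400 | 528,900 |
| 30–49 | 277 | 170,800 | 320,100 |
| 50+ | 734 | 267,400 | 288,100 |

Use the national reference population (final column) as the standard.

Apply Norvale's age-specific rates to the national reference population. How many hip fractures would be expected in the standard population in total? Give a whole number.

1614

Age-specific rates per 100,000 for Norvale: 9.56, 48.93, 162.18, 274.50.
Expected hip fractures = Σ (standard pop × age-specific rate ÷ 100,000)
= 477,000×9.56/100,000 + 528,900×48.93/100,000 + 320,100×162.18/100,000 + 288,100×274.50/100,000
= 45.60 + 258.79 + 519.13 + 790.82 = 1614.34.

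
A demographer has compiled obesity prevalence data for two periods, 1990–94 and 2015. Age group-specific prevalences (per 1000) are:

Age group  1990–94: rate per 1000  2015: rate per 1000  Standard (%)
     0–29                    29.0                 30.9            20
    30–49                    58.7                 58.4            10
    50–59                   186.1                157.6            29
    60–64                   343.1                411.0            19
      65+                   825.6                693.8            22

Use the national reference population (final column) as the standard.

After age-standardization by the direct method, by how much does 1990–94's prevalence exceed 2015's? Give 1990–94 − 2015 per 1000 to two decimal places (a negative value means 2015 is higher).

Standard weights: 0.20, 0.10, 0.29, 0.19, 0.22.
1990–94: 0.2000×29.0 + 0.1000×58.7 + 0.2900×186.1 + 0.1900×343.1 + 0.2200×825.6 = 312.4600 per 1000.
2015: 0.2000×30.9 + 0.1000×58.4 + 0.2900×157.6 + 0.1900×411.0 + 0.2200×693.8 = 288.4500 per 1000.
Difference = 312.4600 − 288.4500 = 24.0100.

24.01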